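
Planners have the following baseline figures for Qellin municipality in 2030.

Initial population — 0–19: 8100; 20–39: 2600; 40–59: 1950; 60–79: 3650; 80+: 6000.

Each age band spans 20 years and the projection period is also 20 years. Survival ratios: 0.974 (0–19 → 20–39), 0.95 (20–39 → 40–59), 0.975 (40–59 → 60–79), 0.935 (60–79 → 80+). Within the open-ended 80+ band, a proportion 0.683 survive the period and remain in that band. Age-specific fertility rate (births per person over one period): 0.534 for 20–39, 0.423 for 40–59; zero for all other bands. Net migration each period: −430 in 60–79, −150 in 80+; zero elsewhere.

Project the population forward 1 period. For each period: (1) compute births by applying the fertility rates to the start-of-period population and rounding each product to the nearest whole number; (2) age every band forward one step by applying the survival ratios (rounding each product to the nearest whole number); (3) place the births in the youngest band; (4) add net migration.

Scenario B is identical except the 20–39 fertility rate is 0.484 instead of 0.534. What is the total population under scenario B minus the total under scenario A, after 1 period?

Let group 1 be 0–19 through group 5 = 80+.
After projecting period 1:
Births: 2600 * 0.534 = 1388  |  1950 * 0.423 = 825 → total 2213
Group 2: 8100 * 0.974 = 7889
Group 3: 2600 * 0.95 = 2470
Group 4: 1950 * 0.975 = 1901
Group 5: 3650 * 0.935 + 6000 * 0.683 = 3413 + 4098 = 7511
Net migration: Group 4 − 430 → 1471; Group 5 − 150 → 7361
→ [2213, 7889, 2470, 1471, 7361]
Scenario A total after 1 period: 21404
Scenario B projection —
After projecting period 1:
Births: 2600 * 0.484 = 1258  |  1950 * 0.423 = 825 → total 2083
Group 2: 8100 * 0.974 = 7889
Group 3: 2600 * 0.95 = 2470
Group 4: 1950 * 0.975 = 1901
Group 5: 3650 * 0.935 + 6000 * 0.683 = 3413 + 4098 = 7511
Net migration: Group 4 − 430 → 1471; Group 5 − 150 → 7361
→ [2083, 7889, 2470, 1471, 7361]
Scenario B total after 1 period: 21274
Difference B − A = 21274 − 21404 = -130

-130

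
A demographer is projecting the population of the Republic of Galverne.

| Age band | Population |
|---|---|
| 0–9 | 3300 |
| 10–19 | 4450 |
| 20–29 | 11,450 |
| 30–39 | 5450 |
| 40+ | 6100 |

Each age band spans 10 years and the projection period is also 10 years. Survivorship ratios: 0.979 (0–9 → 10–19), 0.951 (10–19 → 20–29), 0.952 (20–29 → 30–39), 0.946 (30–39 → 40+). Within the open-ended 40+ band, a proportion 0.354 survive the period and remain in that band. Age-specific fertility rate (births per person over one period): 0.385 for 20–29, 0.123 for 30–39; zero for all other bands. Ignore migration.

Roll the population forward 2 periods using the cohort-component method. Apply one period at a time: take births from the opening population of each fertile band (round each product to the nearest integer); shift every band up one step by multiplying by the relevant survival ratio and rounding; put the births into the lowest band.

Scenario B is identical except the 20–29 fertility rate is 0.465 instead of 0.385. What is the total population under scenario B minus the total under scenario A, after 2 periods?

Period 1:
Births: 11450 × 0.385 = 4408, 5450 × 0.123 = 670 → 5078
10–19: 3300 × 0.979 = 3231
20–29: 4450 × 0.951 = 4232
30–39: 11450 × 0.952 = 10900
40+: 5450 × 0.946 + 6100 × 0.354 = 5156 + 2159 = 7315
Giving 5078 / 3231 / 4232 / 10900 / 7315.
Period 2:
Births: 4232 × 0.385 = 1629, 10900 × 0.123 = 1341 → 2970
10–19: 5078 × 0.979 = 4971
20–29: 3231 × 0.951 = 3073
30–39: 4232 × 0.952 = 4029
40+: 10900 × 0.946 + 7315 × 0.354 = 10311 + 2590 = 12901
Giving 2970 / 4971 / 3073 / 4029 / 12901.
Scenario A total after 2 periods: 27944
Scenario B projection —
Period 1:
Births: 11450 × 0.465 = 5324, 5450 × 0.123 = 670 → 5994
10–19: 3300 × 0.979 = 3231
20–29: 4450 × 0.951 = 4232
30–39: 11450 × 0.952 = 10900
40+: 5450 × 0.946 + 6100 × 0.354 = 5156 + 2159 = 7315
Giving 5994 / 3231 / 4232 / 10900 / 7315.
Period 2:
Births: 4232 × 0.465 = 1968, 10900 × 0.123 = 1341 → 3309
10–19: 5994 × 0.979 = 5868
20–29: 3231 × 0.951 = 3073
30–39: 4232 × 0.952 = 4029
40+: 10900 × 0.946 + 7315 × 0.354 = 10311 + 2590 = 12901
Giving 3309 / 5868 / 3073 / 4029 / 12901.
Scenario B total after 2 periods: 29180
Difference B − A = 29180 − 27944 = 1236

1236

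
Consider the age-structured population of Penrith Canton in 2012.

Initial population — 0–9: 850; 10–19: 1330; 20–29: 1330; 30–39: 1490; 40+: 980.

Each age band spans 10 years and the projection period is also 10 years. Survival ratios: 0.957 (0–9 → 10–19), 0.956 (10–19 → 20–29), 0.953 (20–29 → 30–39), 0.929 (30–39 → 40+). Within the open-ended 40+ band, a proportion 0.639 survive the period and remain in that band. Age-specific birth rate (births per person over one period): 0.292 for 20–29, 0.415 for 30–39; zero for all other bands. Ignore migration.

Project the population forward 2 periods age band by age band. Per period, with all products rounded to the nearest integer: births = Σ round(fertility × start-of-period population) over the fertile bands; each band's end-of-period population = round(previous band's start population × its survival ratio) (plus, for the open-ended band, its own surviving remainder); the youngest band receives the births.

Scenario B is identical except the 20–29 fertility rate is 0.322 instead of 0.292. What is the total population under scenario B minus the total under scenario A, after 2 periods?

76

[period 1]
Births: 1330 * 0.292 = 388  |  1490 * 0.415 = 618 → total 1006
10–19: 850 * 0.957 = 813
20–29: 1330 * 0.956 = 1271
30–39: 1330 * 0.953 = 1267
40+: 1490 * 0.929 + 980 * 0.639 = 1384 + 626 = 2010
Giving 1006 / 813 / 1271 / 1267 / 2010.
[period 2]
Births: 1271 * 0.292 = 371  |  1267 * 0.415 = 526 → total 897
10–19: 1006 * 0.957 = 963
20–29: 813 * 0.956 = 777
30–39: 1271 * 0.953 = 1211
40+: 1267 * 0.929 + 2010 * 0.639 = 1177 + 1284 = 2461
Giving 897 / 963 / 777 / 1211 / 2461.
Scenario A total after 2 periods: 6309
Scenario B projection —
[period 1]
Births: 1330 * 0.322 = 428  |  1490 * 0.415 = 618 → total 1046
10–19: 850 * 0.957 = 813
20–29: 1330 * 0.956 = 1271
30–39: 1330 * 0.953 = 1267
40+: 1490 * 0.929 + 980 * 0.639 = 1384 + 626 = 2010
Giving 1046 / 813 / 1271 / 1267 / 2010.
[period 2]
Births: 1271 * 0.322 = 409  |  1267 * 0.415 = 526 → total 935
10–19: 1046 * 0.957 = 1001
20–29: 813 * 0.956 = 777
30–39: 1271 * 0.953 = 1211
40+: 1267 * 0.929 + 2010 * 0.639 = 1177 + 1284 = 2461
Giving 935 / 1001 / 777 / 1211 / 2461.
Scenario B total after 2 periods: 6385
Difference B − A = 6385 − 6309 = 76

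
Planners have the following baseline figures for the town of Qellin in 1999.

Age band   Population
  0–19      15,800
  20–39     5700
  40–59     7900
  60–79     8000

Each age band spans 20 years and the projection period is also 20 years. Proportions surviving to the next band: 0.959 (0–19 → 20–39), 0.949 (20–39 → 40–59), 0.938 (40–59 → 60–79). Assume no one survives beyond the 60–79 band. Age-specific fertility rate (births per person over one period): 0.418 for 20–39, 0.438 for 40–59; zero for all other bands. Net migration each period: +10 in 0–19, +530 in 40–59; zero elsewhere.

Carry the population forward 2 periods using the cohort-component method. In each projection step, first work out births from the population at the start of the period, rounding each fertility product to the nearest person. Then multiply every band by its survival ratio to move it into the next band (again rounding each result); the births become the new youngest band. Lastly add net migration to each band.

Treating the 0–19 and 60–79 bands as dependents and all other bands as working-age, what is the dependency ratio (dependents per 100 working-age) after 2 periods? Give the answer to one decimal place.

70.7

Call the groups 1 to 4, youngest first.
After projecting period 1:
Births: 5700 × 0.418 = 2383, 7900 × 0.438 = 3460 — total 5843
Group 2: 15800 × 0.959 = 15152
Group 3: 5700 × 0.949 = 5409
Group 4: 7900 × 0.938 = 7410
Net migration: Group 1 + 10 → 5853; Group 3 + 530 → 5939
End of period: [5853, 15152, 5939, 7410]
After projecting period 2:
Births: 15152 × 0.418 = 6334, 5939 × 0.438 = 2601 — total 8935
Group 2: 5853 × 0.959 = 5613
Group 3: 15152 × 0.949 = 14379
Group 4: 5939 × 0.938 = 5571
Net migration: Group 1 + 10 → 8945; Group 3 + 530 → 14909
End of period: [8945, 5613, 14909, 5571]
Dependents (band 0–19 + band 60–79) = 8945 + 5571 = 14516; working-age = 20522; ratio = 14516/20522 × 100 = 70.7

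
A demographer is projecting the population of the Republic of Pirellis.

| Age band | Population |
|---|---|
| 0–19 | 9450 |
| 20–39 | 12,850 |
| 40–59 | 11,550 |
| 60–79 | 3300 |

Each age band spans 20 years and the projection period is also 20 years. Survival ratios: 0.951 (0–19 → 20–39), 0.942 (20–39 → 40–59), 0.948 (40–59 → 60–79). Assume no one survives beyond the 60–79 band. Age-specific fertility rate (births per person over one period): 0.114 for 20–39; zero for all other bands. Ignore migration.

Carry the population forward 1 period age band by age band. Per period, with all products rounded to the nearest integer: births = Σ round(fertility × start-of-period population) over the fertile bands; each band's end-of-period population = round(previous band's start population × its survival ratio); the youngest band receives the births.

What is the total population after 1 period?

33506

Period 1:
Births: 12850 × 0.114 = 1465
20–39: 9450 × 0.951 = 8987
40–59: 12850 × 0.942 = 12105
60–79: 11550 × 0.948 = 10949
Population now: 0–19=1465, 20–39=8987, 40–59=12105, 60–79=10949
Total after period 1: 1465 + 8987 + 12105 + 10949 = 33506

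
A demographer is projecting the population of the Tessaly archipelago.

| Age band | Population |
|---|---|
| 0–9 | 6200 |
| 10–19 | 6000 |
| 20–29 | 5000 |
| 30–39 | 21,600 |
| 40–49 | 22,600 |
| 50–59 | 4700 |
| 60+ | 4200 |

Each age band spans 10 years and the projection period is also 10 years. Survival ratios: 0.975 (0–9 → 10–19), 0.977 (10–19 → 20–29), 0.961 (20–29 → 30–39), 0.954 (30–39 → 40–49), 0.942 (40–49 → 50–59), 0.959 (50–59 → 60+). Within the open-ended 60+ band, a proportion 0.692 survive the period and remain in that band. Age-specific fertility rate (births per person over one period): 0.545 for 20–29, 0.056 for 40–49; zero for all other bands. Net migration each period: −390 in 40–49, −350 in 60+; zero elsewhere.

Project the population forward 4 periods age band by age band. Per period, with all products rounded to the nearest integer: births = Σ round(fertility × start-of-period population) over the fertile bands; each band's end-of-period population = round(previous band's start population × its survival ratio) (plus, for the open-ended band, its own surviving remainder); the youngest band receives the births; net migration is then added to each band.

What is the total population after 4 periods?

Let group 1 be 0–9 through group 7 = 60+.
Period 1.
Births: 5000 × 0.545 = 2725, 22600 × 0.056 = 1266 — total 3991
Group 2: 6200 × 0.975 = 6045
Group 3: 6000 × 0.977 = 5862
Group 4: 5000 × 0.961 = 4805
Group 5: 21600 × 0.954 = 20606
Group 6: 22600 × 0.942 = 21289
Group 7: 4700 × 0.959 + 4200 × 0.692 = 4507 + 2906 = 7413
Net migration: Group 5 − 390 → 20216; Group 7 − 350 → 7063
Giving 3991 / 6045 / 5862 / 4805 / 20216 / 21289 / 7063.
Period 2.
Births: 5862 × 0.545 = 3195, 20216 × 0.056 = 1132 — total 4327
Group 2: 3991 × 0.975 = 3891
Group 3: 6045 × 0.977 = 5906
Group 4: 5862 × 0.961 = 5633
Group 5: 4805 × 0.954 = 4584
Group 6: 20216 × 0.942 = 19043
Group 7: 21289 × 0.959 + 7063 × 0.692 = 20416 + 4888 = 25304
Net migration: Group 5 − 390 → 4194; Group 7 − 350 → 24954
Giving 4327 / 3891 / 5906 / 5633 / 4194 / 19043 / 24954.
Period 3.
Births: 5906 × 0.545 = 3219, 4194 × 0.056 = 235 — total 3454
Group 2: 4327 × 0.975 = 4219
Group 3: 3891 × 0.977 = 3802
Group 4: 5906 × 0.961 = 5676
Group 5: 5633 × 0.954 = 5374
Group 6: 4194 × 0.942 = 3951
Group 7: 19043 × 0.959 + 24954 × 0.692 = 18262 + 17268 = 35530
Net migration: Group 5 − 390 → 4984; Group 7 − 350 → 35180
Giving 3454 / 4219 / 3802 / 5676 / 4984 / 3951 / 35180.
Period 4.
Births: 3802 × 0.545 = 2072, 4984 × 0.056 = 279 — total 2351
Group 2: 3454 × 0.975 = 3368
Group 3: 4219 × 0.977 = 4122
Group 4: 3802 × 0.961 = 3654
Group 5: 5676 × 0.954 = 5415
Group 6: 4984 × 0.942 = 4695
Group 7: 3951 × 0.959 + 35180 × 0.692 = 3789 + 24345 = 28134
Net migration: Group 5 − 390 → 5025; Group 7 − 350 → 27784
Giving 2351 / 3368 / 4122 / 3654 / 5025 / 4695 / 27784.
Total after period 4: 2351 + 3368 + 4122 + 3654 + 5025 + 4695 + 27784 = 50999

50999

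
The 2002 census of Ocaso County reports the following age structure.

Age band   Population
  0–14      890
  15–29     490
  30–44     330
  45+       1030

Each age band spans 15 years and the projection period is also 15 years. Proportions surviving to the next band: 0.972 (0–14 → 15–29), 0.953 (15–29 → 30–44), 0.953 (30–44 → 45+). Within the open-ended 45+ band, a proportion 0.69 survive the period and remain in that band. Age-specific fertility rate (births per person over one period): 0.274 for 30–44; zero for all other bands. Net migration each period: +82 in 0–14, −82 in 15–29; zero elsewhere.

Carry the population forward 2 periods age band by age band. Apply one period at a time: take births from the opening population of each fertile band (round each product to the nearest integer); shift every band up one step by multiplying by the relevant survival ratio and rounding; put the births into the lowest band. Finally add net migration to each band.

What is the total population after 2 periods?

2193

Numbering the bands 1..4 from youngest to oldest:
Period 1.
Births: 330 × 0.274 = 90
Band 2: 890 × 0.972 = 865
Band 3: 490 × 0.953 = 467
Band 4: 330 × 0.953 + 1030 × 0.69 = 314 + 711 = 1025
Net migration: Band 1 + 82 → 172; Band 2 − 82 → 783
→ [172, 783, 467, 1025]
Period 2.
Births: 467 × 0.274 = 128
Band 2: 172 × 0.972 = 167
Band 3: 783 × 0.953 = 746
Band 4: 467 × 0.953 + 1025 × 0.69 = 445 + 707 = 1152
Net migration: Band 1 + 82 → 210; Band 2 − 82 → 85
→ [210, 85, 746, 1152]
Total after period 2: 210 + 85 + 746 + 1152 = 2193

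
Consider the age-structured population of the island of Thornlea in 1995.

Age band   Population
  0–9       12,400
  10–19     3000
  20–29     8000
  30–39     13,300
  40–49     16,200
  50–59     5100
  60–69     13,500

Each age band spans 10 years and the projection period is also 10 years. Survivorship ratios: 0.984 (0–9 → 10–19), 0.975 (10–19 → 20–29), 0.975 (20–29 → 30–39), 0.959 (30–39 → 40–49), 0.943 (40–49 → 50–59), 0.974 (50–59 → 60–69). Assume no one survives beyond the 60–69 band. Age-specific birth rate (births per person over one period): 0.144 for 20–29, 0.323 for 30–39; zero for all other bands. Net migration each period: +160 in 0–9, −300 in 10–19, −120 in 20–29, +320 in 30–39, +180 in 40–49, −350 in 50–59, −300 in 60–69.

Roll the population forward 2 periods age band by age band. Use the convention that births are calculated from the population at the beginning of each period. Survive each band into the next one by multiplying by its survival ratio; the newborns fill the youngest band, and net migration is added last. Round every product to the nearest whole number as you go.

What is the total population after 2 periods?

Let group 1 be 0–9 through group 7 = 60–69.
[period 1]
Births: 8000 × 0.144 = 1152  |  13300 × 0.323 = 4296 ⇒ total 5448
Group 2: 12400 × 0.984 = 12202
Group 3: 3000 × 0.975 = 2925
Group 4: 8000 × 0.975 = 7800
Group 5: 13300 × 0.959 = 12755
Group 6: 16200 × 0.943 = 15277
Group 7: 5100 × 0.974 = 4967
Net migration: Group 1 + 160 → 5608; Group 2 − 300 → 11902; Group 3 − 120 → 2805; Group 4 + 320 → 8120; Group 5 + 180 → 12935; Group 6 − 350 → 14927; Group 7 − 300 → 4667
Giving 5608 / 11902 / 2805 / 8120 / 12935 / 14927 / 4667.
[period 2]
Births: 2805 × 0.144 = 404  |  8120 × 0.323 = 2623 ⇒ total 3027
Group 2: 5608 × 0.984 = 5518
Group 3: 11902 × 0.975 = 11604
Group 4: 2805 × 0.975 = 2735
Group 5: 8120 × 0.959 = 7787
Group 6: 12935 × 0.943 = 12198
Group 7: 14927 × 0.974 = 14539
Net migration: Group 1 + 160 → 3187; Group 2 − 300 → 5218; Group 3 − 120 → 11484; Group 4 + 320 → 3055; Group 5 + 180 → 7967; Group 6 − 350 → 11848; Group 7 − 300 → 14239
Giving 3187 / 5218 / 11484 / 3055 / 7967 / 11848 / 14239.
Total after period 2: 3187 + 5218 + 11484 + 3055 + 7967 + 11848 + 14239 = 56998

56998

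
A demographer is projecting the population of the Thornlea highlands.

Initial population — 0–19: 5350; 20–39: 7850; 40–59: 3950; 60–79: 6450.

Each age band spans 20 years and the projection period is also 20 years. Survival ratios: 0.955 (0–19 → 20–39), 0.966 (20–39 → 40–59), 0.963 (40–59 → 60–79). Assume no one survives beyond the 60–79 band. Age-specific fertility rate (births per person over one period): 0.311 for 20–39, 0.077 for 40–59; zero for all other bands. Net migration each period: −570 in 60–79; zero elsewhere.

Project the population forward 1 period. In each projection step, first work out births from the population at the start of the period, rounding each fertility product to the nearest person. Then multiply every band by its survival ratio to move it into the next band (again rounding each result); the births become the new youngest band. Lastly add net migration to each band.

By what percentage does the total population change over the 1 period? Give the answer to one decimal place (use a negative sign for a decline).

Numbering the groups 1..4 from youngest to oldest:
Period 1:
Births: 7850 × 0.311 = 2441, 3950 × 0.077 = 304 — total 2745
Group 2: 5350 × 0.955 = 5109
Group 3: 7850 × 0.966 = 7583
Group 4: 3950 × 0.963 = 3804
Net migration: Group 4 − 570 → 3234
End of period: [2745, 5109, 7583, 3234]
Total: 23600 → 18671; change = -4929; percentage change = -20.9%

-20.9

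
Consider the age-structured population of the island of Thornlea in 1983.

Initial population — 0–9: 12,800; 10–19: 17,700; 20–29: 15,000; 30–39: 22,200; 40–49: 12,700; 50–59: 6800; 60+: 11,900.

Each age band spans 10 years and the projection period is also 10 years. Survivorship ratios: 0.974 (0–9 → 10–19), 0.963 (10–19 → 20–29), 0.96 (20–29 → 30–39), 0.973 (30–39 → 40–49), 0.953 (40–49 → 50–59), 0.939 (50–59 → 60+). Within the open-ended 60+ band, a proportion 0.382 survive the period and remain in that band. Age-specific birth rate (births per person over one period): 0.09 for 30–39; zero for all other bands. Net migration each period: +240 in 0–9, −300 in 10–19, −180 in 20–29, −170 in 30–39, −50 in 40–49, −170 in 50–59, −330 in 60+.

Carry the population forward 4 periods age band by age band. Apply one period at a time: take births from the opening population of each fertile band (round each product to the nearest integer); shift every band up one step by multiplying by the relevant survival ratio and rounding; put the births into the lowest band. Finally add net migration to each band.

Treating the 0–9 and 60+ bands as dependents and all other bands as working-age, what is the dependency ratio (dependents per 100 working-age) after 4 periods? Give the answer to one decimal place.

77.7

Call the bands 1 to 7, youngest first.
Period 1:
Births: 22200 × 0.09 = 1998
Band 2: 12800 × 0.974 = 12467
Band 3: 17700 × 0.963 = 17045
Band 4: 15000 × 0.96 = 14400
Band 5: 22200 × 0.973 = 21601
Band 6: 12700 × 0.953 = 12103
Band 7: 6800 × 0.939 + 11900 × 0.382 = 6385 + 4546 = 10931
Net migration: Band 1 + 240 → 2238; Band 2 − 300 → 12167; Band 3 − 180 → 16865; Band 4 − 170 → 14230; Band 5 − 50 → 21551; Band 6 − 170 → 11933; Band 7 − 330 → 10601
→ [2238, 12167, 16865, 14230, 21551, 11933, 10601]
Period 2:
Births: 14230 × 0.09 = 1281
Band 2: 2238 × 0.974 = 2180
Band 3: 12167 × 0.963 = 11717
Band 4: 16865 × 0.96 = 16190
Band 5: 14230 × 0.973 = 13846
Band 6: 21551 × 0.953 = 20538
Band 7: 11933 × 0.939 + 10601 × 0.382 = 11205 + 4050 = 15255
Net migration: Band 1 + 240 → 1521; Band 2 − 300 → 1880; Band 3 − 180 → 11537; Band 4 − 170 → 16020; Band 5 − 50 → 13796; Band 6 − 170 → 20368; Band 7 − 330 → 14925
→ [1521, 1880, 11537, 16020, 13796, 20368, 14925]
Period 3:
Births: 16020 × 0.09 = 1442
Band 2: 1521 × 0.974 = 1481
Band 3: 1880 × 0.963 = 1810
Band 4: 11537 × 0.96 = 11076
Band 5: 16020 × 0.973 = 15587
Band 6: 13796 × 0.953 = 13148
Band 7: 20368 × 0.939 + 14925 × 0.382 = 19126 + 5701 = 24827
Net migration: Band 1 + 240 → 1682; Band 2 − 300 → 1181; Band 3 − 180 → 1630; Band 4 − 170 → 10906; Band 5 − 50 → 15537; Band 6 − 170 → 12978; Band 7 − 330 → 24497
→ [1682, 1181, 1630, 10906, 15537, 12978, 24497]
Period 4:
Births: 10906 × 0.09 = 982
Band 2: 1682 × 0.974 = 1638
Band 3: 1181 × 0.963 = 1137
Band 4: 1630 × 0.96 = 1565
Band 5: 10906 × 0.973 = 10612
Band 6: 15537 × 0.953 = 14807
Band 7: 12978 × 0.939 + 24497 × 0.382 = 12186 + 9358 = 21544
Net migration: Band 1 + 240 → 1222; Band 2 − 300 → 1338; Band 3 − 180 → 957; Band 4 − 170 → 1395; Band 5 − 50 → 10562; Band 6 − 170 → 14637; Band 7 − 330 → 21214
→ [1222, 1338, 957, 1395, 10562, 14637, 21214]
Dependents (band 0–9 + band 60+) = 1222 + 21214 = 22436; working-age = 28889; ratio = 22436/28889 × 100 = 77.7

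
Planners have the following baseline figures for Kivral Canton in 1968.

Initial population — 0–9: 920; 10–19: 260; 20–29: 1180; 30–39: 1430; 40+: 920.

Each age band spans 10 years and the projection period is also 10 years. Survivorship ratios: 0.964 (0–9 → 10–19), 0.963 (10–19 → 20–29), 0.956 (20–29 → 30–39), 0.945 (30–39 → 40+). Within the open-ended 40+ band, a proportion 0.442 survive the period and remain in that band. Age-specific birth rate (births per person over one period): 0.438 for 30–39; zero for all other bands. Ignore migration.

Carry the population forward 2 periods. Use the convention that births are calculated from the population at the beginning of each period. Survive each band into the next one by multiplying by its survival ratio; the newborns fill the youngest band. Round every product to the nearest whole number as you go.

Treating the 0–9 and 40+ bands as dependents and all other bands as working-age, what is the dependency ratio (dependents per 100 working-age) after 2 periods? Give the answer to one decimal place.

137.8

(Bands numbered youngest = 1 to oldest = 5.)
— Period 1 —
Births: 1430 × 0.438 = 626
Band 2: 920 × 0.964 = 887
Band 3: 260 × 0.963 = 250
Band 4: 1180 × 0.956 = 1128
Band 5: 1430 × 0.945 + 920 × 0.442 = 1351 + 407 = 1758
Population now: 0–9=626, 10–19=887, 20–29=250, 30–39=1128, 40+=1758
— Period 2 —
Births: 1128 × 0.438 = 494
Band 2: 626 × 0.964 = 603
Band 3: 887 × 0.963 = 854
Band 4: 250 × 0.956 = 239
Band 5: 1128 × 0.945 + 1758 × 0.442 = 1066 + 777 = 1843
Population now: 0–9=494, 10–19=603, 20–29=854, 30–39=239, 40+=1843
Dependents (band 0–9 + band 40+) = 494 + 1843 = 2337; working-age = 1696; ratio = 2337/1696 × 100 = 137.8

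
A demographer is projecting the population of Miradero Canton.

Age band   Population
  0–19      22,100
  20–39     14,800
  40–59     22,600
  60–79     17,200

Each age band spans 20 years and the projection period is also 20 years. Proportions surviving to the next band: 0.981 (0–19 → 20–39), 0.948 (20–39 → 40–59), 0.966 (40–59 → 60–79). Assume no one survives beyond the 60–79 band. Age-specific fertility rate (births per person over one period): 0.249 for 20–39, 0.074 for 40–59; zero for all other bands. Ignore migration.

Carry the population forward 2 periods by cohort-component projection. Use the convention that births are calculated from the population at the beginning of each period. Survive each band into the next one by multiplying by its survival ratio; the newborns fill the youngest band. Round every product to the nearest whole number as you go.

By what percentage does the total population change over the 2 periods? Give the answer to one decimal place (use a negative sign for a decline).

Let group 1 be 0–19 through group 4 = 60–79.
Period 1:
Births: 14800 × 0.249 = 3685  |  22600 × 0.074 = 1672 — total 5357
Group 2: 22100 × 0.981 = 21680
Group 3: 14800 × 0.948 = 14030
Group 4: 22600 × 0.966 = 21832
→ [5357, 21680, 14030, 21832]
Period 2:
Births: 21680 × 0.249 = 5398  |  14030 × 0.074 = 1038 — total 6436
Group 2: 5357 × 0.981 = 5255
Group 3: 21680 × 0.948 = 20553
Group 4: 14030 × 0.966 = 13553
→ [6436, 5255, 20553, 13553]
Total: 76700 → 45797; change = -30903; percentage change = -40.3%

-40.3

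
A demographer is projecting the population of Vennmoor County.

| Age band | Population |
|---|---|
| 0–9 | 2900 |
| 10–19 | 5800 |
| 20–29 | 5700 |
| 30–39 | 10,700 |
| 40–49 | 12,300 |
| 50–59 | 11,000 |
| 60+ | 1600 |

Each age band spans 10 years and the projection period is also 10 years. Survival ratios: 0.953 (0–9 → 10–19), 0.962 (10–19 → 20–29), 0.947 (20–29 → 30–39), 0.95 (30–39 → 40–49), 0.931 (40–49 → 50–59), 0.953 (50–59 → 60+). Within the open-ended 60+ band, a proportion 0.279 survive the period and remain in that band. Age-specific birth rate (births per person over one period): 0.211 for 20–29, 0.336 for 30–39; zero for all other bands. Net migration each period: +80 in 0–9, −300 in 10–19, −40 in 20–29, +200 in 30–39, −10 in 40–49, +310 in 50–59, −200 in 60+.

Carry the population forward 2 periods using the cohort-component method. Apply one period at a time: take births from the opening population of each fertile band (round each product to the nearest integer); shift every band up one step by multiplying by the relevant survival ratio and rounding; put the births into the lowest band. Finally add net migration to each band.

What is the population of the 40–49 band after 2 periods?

Period 1.
Births: 5700 × 0.211 = 1203  |  10700 × 0.336 = 3595 → 4798
10–19: 2900 × 0.953 = 2764
20–29: 5800 × 0.962 = 5580
30–39: 5700 × 0.947 = 5398
40–49: 10700 × 0.95 = 10165
50–59: 12300 × 0.931 = 11451
60+: 11000 × 0.953 + 1600 × 0.279 = 10483 + 446 = 10929
Net migration: 0–9 + 80 → 4878; 10–19 − 300 → 2464; 20–29 − 40 → 5540; 30–39 + 200 → 5598; 40–49 − 10 → 10155; 50–59 + 310 → 11761; 60+ − 200 → 10729
Population now: 0–9=4878, 10–19=2464, 20–29=5540, 30–39=5598, 40–49=10155, 50–59=11761, 60+=10729
Period 2.
Births: 5540 × 0.211 = 1169  |  5598 × 0.336 = 1881 → 3050
10–19: 4878 × 0.953 = 4649
20–29: 2464 × 0.962 = 2370
30–39: 5540 × 0.947 = 5246
40–49: 5598 × 0.95 = 5318
50–59: 10155 × 0.931 = 9454
60+: 11761 × 0.953 + 10729 × 0.279 = 11208 + 2993 = 14201
Net migration: 0–9 + 80 → 3130; 10–19 − 300 → 4349; 20–29 − 40 → 2330; 30–39 + 200 → 5446; 40–49 − 10 → 5308; 50–59 + 310 → 9764; 60+ − 200 → 14001
Population now: 0–9=3130, 10–19=4349, 20–29=2330, 30–39=5446, 40–49=5308, 50–59=9764, 60+=14001

5308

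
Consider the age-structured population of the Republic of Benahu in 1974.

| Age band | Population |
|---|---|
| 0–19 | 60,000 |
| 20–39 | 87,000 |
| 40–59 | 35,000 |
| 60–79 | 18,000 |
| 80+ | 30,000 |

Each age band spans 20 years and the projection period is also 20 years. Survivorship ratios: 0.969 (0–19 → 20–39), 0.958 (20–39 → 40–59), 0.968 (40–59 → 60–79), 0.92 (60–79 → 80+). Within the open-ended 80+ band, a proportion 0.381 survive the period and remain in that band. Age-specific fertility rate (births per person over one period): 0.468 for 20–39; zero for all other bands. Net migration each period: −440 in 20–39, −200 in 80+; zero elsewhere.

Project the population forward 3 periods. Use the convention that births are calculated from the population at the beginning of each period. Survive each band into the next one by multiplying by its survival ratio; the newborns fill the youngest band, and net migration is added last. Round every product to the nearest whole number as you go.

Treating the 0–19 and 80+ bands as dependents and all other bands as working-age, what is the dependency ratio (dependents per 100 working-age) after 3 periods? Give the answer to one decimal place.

92.7

Numbering the groups 1..5 from youngest to oldest:
Period 1.
Births: 87000 × 0.468 = 40716
Group 2: 60000 × 0.969 = 58140
Group 3: 87000 × 0.958 = 83346
Group 4: 35000 × 0.968 = 33880
Group 5: 18000 × 0.92 + 30000 × 0.381 = 16560 + 11430 = 27990
Net migration: Group 2 − 440 → 57700; Group 5 − 200 → 27790
Giving 40716 / 57700 / 83346 / 33880 / 27790.
Period 2.
Births: 57700 × 0.468 = 27004
Group 2: 40716 × 0.969 = 39454
Group 3: 57700 × 0.958 = 55277
Group 4: 83346 × 0.968 = 80679
Group 5: 33880 × 0.92 + 27790 × 0.381 = 31170 + 10588 = 41758
Net migration: Group 2 − 440 → 39014; Group 5 − 200 → 41558
Giving 27004 / 39014 / 55277 / 80679 / 41558.
Period 3.
Births: 39014 × 0.468 = 18259
Group 2: 27004 × 0.969 = 26167
Group 3: 39014 × 0.958 = 37375
Group 4: 55277 × 0.968 = 53508
Group 5: 80679 × 0.92 + 41558 × 0.381 = 74225 + 15834 = 90059
Net migration: Group 2 − 440 → 25727; Group 5 − 200 → 89859
Giving 18259 / 25727 / 37375 / 53508 / 89859.
Dependents (band 0–19 + band 80+) = 18259 + 89859 = 108118; working-age = 116610; ratio = 108118/116610 × 100 = 92.7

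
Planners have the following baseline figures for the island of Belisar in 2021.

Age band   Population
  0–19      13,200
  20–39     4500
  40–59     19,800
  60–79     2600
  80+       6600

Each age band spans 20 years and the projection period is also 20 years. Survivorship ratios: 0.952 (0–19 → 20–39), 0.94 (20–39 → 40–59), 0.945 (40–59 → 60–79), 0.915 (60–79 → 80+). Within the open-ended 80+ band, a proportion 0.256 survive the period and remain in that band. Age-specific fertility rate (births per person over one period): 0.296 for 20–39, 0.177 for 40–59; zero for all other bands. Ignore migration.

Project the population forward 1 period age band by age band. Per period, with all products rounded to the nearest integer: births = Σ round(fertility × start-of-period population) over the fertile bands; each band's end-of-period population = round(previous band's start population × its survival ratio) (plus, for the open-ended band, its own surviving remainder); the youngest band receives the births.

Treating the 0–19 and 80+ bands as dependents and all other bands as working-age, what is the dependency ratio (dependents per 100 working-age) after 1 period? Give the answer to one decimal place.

25.1

Period 1:
Births: 4500 × 0.296 = 1332 ; 19800 × 0.177 = 3505 → total 4837
20–39: 13200 × 0.952 = 12566
40–59: 4500 × 0.94 = 4230
60–79: 19800 × 0.945 = 18711
80+: 2600 × 0.915 + 6600 × 0.256 = 2379 + 1690 = 4069
Population now: 0–19=4837, 20–39=12566, 40–59=4230, 60–79=18711, 80+=4069
Dependents (band 0–19 + band 80+) = 4837 + 4069 = 8906; working-age = 35507; ratio = 8906/35507 × 100 = 25.1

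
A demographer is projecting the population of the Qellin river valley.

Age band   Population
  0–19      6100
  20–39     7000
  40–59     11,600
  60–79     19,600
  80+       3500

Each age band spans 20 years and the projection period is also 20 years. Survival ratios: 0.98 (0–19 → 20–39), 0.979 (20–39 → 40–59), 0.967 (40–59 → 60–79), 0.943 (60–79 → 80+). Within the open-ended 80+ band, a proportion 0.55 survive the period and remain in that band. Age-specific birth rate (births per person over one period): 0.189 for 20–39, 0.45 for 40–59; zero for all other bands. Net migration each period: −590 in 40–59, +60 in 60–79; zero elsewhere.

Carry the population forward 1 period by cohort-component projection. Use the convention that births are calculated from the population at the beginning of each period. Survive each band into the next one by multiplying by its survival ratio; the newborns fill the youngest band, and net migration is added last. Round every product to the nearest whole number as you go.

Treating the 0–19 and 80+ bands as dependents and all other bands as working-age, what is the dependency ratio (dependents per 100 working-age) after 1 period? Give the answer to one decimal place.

Let band 1 be 0–19 through band 5 = 80+.
After projecting period 1:
Births: 7000 × 0.189 = 1323  |  11600 × 0.45 = 5220 → total 6543
Band 2: 6100 × 0.98 = 5978
Band 3: 7000 × 0.979 = 6853
Band 4: 11600 × 0.967 = 11217
Band 5: 19600 × 0.943 + 3500 × 0.55 = 18483 + 1925 = 20408
Net migration: Band 3 − 590 → 6263; Band 4 + 60 → 11277
Giving 6543 / 5978 / 6263 / 11277 / 20408.
Dependents (band 0–19 + band 80+) = 6543 + 20408 = 26951; working-age = 23518; ratio = 26951/23518 × 100 = 114.6

114.6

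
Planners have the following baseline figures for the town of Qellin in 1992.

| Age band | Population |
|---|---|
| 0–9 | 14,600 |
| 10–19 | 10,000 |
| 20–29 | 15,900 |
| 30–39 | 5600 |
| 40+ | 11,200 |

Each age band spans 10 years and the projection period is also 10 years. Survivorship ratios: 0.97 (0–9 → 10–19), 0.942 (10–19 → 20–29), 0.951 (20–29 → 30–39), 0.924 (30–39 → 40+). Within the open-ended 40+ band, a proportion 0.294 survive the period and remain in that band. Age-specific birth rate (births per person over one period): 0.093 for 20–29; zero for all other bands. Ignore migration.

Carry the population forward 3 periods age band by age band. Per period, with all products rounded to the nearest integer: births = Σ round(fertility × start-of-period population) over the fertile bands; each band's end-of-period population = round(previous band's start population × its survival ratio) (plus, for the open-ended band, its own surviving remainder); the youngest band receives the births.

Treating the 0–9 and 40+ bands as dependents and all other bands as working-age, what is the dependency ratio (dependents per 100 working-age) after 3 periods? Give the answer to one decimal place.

96.4

Call the bands 1 to 5, youngest first.
Period 1.
Births: 15900 × 0.093 = 1479
Band 2: 14600 × 0.97 = 14162
Band 3: 10000 × 0.942 = 9420
Band 4: 15900 × 0.951 = 15121
Band 5: 5600 × 0.924 + 11200 × 0.294 = 5174 + 3293 = 8467
Population now: 0–9=1479, 10–19=14162, 20–29=9420, 30–39=15121, 40+=8467
Period 2.
Births: 9420 × 0.093 = 876
Band 2: 1479 × 0.97 = 1435
Band 3: 14162 × 0.942 = 13341
Band 4: 9420 × 0.951 = 8958
Band 5: 15121 × 0.924 + 8467 × 0.294 = 13972 + 2489 = 16461
Population now: 0–9=876, 10–19=1435, 20–29=13341, 30–39=8958, 40+=16461
Period 3.
Births: 13341 × 0.093 = 1241
Band 2: 876 × 0.97 = 850
Band 3: 1435 × 0.942 = 1352
Band 4: 13341 × 0.951 = 12687
Band 5: 8958 × 0.924 + 16461 × 0.294 = 8277 + 4840 = 13117
Population now: 0–9=1241, 10–19=850, 20–29=1352, 30–39=12687, 40+=13117
Dependents (band 0–9 + band 40+) = 1241 + 13117 = 14358; working-age = 14889; ratio = 14358/14889 × 100 = 96.4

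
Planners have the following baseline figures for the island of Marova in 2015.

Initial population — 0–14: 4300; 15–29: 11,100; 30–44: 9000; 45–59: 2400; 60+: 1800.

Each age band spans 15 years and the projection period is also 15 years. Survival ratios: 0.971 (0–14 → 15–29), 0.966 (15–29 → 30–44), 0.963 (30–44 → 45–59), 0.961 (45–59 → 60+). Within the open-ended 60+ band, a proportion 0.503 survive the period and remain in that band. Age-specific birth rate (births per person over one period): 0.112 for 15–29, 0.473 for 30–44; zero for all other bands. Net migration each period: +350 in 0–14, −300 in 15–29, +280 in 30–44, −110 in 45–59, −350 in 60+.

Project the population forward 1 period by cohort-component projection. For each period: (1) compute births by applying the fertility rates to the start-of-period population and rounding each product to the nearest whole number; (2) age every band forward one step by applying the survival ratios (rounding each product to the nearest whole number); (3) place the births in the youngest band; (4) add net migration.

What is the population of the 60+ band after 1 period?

Period 1.
Births: 11100 × 0.112 = 1243, 9000 × 0.473 = 4257 — total 5500
15–29: 4300 × 0.971 = 4175
30–44: 11100 × 0.966 = 10723
45–59: 9000 × 0.963 = 8667
60+: 2400 × 0.961 + 1800 × 0.503 = 2306 + 905 = 3211
Net migration: 0–14 + 350 → 5850; 15–29 − 300 → 3875; 30–44 + 280 → 11003; 45–59 − 110 → 8557; 60+ − 350 → 2861
→ [5850, 3875, 11003, 8557, 2861]

2861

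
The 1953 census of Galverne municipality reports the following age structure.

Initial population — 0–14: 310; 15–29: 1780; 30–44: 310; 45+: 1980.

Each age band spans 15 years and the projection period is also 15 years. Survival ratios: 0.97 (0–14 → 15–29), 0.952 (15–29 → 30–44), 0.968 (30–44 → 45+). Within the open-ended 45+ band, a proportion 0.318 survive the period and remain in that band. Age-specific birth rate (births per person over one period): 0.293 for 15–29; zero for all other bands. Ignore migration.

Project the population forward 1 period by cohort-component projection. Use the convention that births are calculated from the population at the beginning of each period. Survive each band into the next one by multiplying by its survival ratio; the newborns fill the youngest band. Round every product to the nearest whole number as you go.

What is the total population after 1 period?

Period 1.
Births: 1780 * 0.293 = 522
15–29: 310 * 0.97 = 301
30–44: 1780 * 0.952 = 1695
45+: 310 * 0.968 + 1980 * 0.318 = 300 + 630 = 930
→ [522, 301, 1695, 930]
Total after period 1: 522 + 301 + 1695 + 930 = 3448

3448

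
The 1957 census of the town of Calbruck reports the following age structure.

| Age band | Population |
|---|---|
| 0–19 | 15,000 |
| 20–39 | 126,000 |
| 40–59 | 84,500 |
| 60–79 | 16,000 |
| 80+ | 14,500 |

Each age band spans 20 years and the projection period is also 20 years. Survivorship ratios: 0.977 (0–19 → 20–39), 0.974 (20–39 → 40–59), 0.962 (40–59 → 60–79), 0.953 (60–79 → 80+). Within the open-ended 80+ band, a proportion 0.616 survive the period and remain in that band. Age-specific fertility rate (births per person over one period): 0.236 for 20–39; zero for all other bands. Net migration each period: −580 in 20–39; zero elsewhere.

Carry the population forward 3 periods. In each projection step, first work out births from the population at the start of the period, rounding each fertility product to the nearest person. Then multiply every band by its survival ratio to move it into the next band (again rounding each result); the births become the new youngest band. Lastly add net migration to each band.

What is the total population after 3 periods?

(Groups numbered youngest = 1 to oldest = 5.)
— Period 1 —
Births: 126000 × 0.236 = 29736
Group 2: 15000 × 0.977 = 14655
Group 3: 126000 × 0.974 = 122724
Group 4: 84500 × 0.962 = 81289
Group 5: 16000 × 0.953 + 14500 × 0.616 = 15248 + 8932 = 24180
Net migration: Group 2 − 580 → 14075
End of period: [29736, 14075, 122724, 81289, 24180]
— Period 2 —
Births: 14075 × 0.236 = 3322
Group 2: 29736 × 0.977 = 29052
Group 3: 14075 × 0.974 = 13709
Group 4: 122724 × 0.962 = 118060
Group 5: 81289 × 0.953 + 24180 × 0.616 = 77468 + 14895 = 92363
Net migration: Group 2 − 580 → 28472
End of period: [3322, 28472, 13709, 118060, 92363]
— Period 3 —
Births: 28472 × 0.236 = 6719
Group 2: 3322 × 0.977 = 3246
Group 3: 28472 × 0.974 = 27732
Group 4: 13709 × 0.962 = 13188
Group 5: 118060 × 0.953 + 92363 × 0.616 = 112511 + 56896 = 169407
Net migration: Group 2 − 580 → 2666
End of period: [6719, 2666, 27732, 13188, 169407]
Total after period 3: 6719 + 2666 + 27732 + 13188 + 169407 = 219712

219712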